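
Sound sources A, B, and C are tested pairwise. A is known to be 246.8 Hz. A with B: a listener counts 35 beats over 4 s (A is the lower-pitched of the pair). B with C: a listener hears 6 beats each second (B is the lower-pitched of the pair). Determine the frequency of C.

261.55 Hz

A–B: Beat frequency = 35/4 = 8.75 Hz.
B is above A, so f_B = 246.8 + 8.75 = 255.55 Hz.
C is above B, so f_C = 255.55 + 6 = 261.55 Hz.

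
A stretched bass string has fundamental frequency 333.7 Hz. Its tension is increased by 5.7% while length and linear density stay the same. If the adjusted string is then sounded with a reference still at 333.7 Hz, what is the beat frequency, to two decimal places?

9.38 Hz

For a string, f ∝ √T, so the new frequency is 333.7·√1.057 = 343.0787 Hz.
f_beat = |343.0787 − 333.7| = 9.38 Hz.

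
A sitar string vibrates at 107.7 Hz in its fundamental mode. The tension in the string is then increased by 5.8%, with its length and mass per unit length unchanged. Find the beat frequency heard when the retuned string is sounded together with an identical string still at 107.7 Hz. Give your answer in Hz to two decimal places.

3.08 Hz

For a string, f ∝ √T, so the new frequency is 107.7·√1.058 = 110.7793 Hz.
f_beat = |110.7793 − 107.7| = 3.08 Hz.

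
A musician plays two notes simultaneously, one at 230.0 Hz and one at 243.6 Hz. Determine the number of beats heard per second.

The beat frequency equals the magnitude of the frequency difference.
|230.0 − 243.6| = 13.6 Hz.

13.6 Hz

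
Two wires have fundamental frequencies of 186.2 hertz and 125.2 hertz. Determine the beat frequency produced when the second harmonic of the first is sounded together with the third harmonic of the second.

Second harmonic of the first: 2·186.2 = 372.4 Hz.
Third harmonic of the second: 3·125.2 = 375.6 Hz.
f_beat = |372.4 − 375.6| = 3.2 Hz.

3.2 Hz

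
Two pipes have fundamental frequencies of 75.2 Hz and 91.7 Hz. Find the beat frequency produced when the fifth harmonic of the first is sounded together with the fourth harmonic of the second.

9.2 Hz

Fifth harmonic of the first: 5·75.2 = 376.0 Hz.
Fourth harmonic of the second: 4·91.7 = 366.8 Hz.
f_beat = |376.0 − 366.8| = 9.2 Hz.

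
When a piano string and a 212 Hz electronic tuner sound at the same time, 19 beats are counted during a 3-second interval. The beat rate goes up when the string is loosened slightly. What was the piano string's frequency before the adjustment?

Beat frequency = 19/3 = 6.3333 Hz.
|f − 212| = 6.3333, so the piano string was at either 205.6667 Hz or 218.3333 Hz.
Reducing tension lowers a string's frequency; the adjustment lowers the piano string's frequency.
The beat rate rose, so the adjustment moved the piano string further from 212 Hz — it was already below the reference.

205.6667 Hz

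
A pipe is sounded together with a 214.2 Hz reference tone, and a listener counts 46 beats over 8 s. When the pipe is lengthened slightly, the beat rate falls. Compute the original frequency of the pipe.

219.95 Hz

Beat frequency = 46/8 = 5.75 Hz.
|f − 214.2| = 5.75, so the pipe was at either 208.45 Hz or 219.95 Hz.
A longer pipe has a lower fundamental; the adjustment lowers the pipe's frequency.
The beat rate fell, so the adjustment moved the pipe toward 214.2 Hz — it must have started above the reference.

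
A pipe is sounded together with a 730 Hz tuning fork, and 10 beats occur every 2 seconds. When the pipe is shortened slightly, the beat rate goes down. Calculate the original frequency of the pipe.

Beat frequency = 10/2 = 5 Hz.
|f − 730| = 5, so the pipe was at either 725 Hz or 735 Hz.
A shorter pipe has a higher fundamental; the adjustment raises the pipe's frequency.
The beat rate fell, so the adjustment moved the pipe toward 730 Hz — it must have started below the reference.

725 Hz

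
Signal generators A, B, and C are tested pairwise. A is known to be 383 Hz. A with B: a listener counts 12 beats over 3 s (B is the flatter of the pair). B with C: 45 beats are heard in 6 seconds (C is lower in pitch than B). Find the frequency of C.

371.5 Hz

A–B: Beat frequency = 12/3 = 4 Hz.
B is below A, so f_B = 383 − 4 = 379 Hz.
B–C: Beat frequency = 45/6 = 7.5 Hz.
C is below B, so f_C = 379 − 7.5 = 371.5 Hz.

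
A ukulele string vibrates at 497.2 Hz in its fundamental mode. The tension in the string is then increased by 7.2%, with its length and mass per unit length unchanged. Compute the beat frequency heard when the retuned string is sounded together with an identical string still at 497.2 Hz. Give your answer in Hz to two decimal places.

For a string, f ∝ √T, so the new frequency is 497.2·√1.072 = 514.7881 Hz.
f_beat = |514.7881 − 497.2| = 17.59 Hz.

17.59 Hz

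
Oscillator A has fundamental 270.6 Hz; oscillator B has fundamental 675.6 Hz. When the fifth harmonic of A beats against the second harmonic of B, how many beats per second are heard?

Fifth harmonic of the first: 5·270.6 = 1353.0 Hz.
Second harmonic of the second: 2·675.6 = 1351.2 Hz.
f_beat = |1353.0 − 1351.2| = 1.8 Hz.

1.8 Hz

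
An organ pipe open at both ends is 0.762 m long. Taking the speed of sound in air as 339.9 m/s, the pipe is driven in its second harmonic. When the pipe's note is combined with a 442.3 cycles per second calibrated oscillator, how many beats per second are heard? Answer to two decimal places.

Open pipe: f_n = n·v/(2L) = 2·339.9/(2·0.762) = 446.0630 Hz.
f_beat = |446.0630 − 442.3| = 3.76 Hz.

3.76 Hz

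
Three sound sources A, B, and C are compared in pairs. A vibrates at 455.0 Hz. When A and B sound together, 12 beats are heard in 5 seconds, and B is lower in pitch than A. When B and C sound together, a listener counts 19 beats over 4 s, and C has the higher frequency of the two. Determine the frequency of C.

A–B: Beat frequency = 12/5 = 2.4 Hz.
B is below A, so f_B = 455.0 − 2.4 = 452.6 Hz.
B–C: Beat frequency = 19/4 = 4.75 Hz.
C is above B, so f_C = 452.6 + 4.75 = 457.35 Hz.

457.35 Hz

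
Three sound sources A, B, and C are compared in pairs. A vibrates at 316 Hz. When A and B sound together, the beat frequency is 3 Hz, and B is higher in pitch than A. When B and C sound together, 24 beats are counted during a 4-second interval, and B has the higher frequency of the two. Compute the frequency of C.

313 Hz

B is above A, so f_B = 316 + 3 = 319 Hz.
B–C: Beat frequency = 24/4 = 6 Hz.
C is below B, so f_C = 319 − 6 = 313 Hz.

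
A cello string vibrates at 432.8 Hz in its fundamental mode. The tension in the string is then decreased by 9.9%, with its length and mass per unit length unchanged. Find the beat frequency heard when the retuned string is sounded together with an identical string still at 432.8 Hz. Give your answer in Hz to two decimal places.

21.98 Hz

For a string, f ∝ √T, so the new frequency is 432.8·√0.901 = 410.8182 Hz.
f_beat = |410.8182 − 432.8| = 21.98 Hz.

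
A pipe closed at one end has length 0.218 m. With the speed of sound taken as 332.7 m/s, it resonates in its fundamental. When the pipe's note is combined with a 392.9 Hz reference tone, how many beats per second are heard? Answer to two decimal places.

Closed pipe (odd harmonics): f_n = n·v/(4L) = 1·332.7/(4·0.218) = 381.5367 Hz.
f_beat = |381.5367 − 392.9| = 11.36 Hz.

11.36 Hz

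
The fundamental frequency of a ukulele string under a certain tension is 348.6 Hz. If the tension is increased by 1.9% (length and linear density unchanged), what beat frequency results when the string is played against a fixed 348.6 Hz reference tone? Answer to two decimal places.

For a string, f ∝ √T, so the new frequency is 348.6·√1.019 = 351.8961 Hz.
f_beat = |351.8961 − 348.6| = 3.30 Hz.

3.30 Hz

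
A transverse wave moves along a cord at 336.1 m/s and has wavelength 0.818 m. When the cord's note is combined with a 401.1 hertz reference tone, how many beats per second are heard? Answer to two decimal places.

9.78 Hz

Source frequency f = v/λ = 336.1/0.818 = 410.8802 Hz.
f_beat = |410.8802 − 401.1| = 9.78 Hz.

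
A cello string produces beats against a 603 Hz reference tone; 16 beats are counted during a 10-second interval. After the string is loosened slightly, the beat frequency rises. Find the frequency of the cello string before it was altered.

601.4 Hz

Beat frequency = 16/10 = 1.6 Hz.
|f − 603| = 1.6, so the cello string was at either 601.4 Hz or 604.6 Hz.
Reducing tension lowers a string's frequency; the adjustment lowers the cello string's frequency.
The beat rate rose, so the adjustment moved the cello string further from 603 Hz — it was already below the reference.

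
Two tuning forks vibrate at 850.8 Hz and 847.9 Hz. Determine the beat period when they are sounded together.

f_beat = |850.8 − 847.9| = 2.9 Hz.
Beat period T = 1 / f_beat = 1 / 2.9 s.

0.345 s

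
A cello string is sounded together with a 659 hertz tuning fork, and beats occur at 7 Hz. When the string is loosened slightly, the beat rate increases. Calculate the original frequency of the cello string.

|f − 659| = 7, so the cello string was at either 652 Hz or 666 Hz.
Reducing tension lowers a string's frequency; the adjustment lowers the cello string's frequency.
The beat rate rose, so the adjustment moved the cello string further from 659 Hz — it was already below the reference.

652 Hz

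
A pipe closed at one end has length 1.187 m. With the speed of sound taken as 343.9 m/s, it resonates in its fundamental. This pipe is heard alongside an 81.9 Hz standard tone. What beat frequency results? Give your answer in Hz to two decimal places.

9.47 Hz

Closed pipe (odd harmonics): f_n = n·v/(4L) = 1·343.9/(4·1.187) = 72.4305 Hz.
f_beat = |72.4305 − 81.9| = 9.47 Hz.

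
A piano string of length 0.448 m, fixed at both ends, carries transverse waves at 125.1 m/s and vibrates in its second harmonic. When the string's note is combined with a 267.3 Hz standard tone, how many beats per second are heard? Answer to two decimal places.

11.94 Hz

For a string fixed at both ends, f_n = n·v/(2L) = 2·125.1/(2·0.448) = 279.2411 Hz.
f_beat = |279.2411 − 267.3| = 11.94 Hz.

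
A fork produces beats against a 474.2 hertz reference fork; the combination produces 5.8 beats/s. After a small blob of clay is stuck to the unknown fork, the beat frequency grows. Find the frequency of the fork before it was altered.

468.4 Hz

|f − 474.2| = 5.8, so the fork was at either 468.4 Hz or 480 Hz.
Adding mass to a fork lowers its frequency; the adjustment lowers the fork's frequency.
The beat rate rose, so the adjustment moved the fork further from 474.2 Hz — it was already below the reference.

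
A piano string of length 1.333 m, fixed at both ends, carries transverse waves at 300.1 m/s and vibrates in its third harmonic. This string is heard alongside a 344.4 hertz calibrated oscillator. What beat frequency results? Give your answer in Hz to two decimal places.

For a string fixed at both ends, f_n = n·v/(2L) = 3·300.1/(2·1.333) = 337.6969 Hz.
f_beat = |337.6969 − 344.4| = 6.70 Hz.

6.70 Hz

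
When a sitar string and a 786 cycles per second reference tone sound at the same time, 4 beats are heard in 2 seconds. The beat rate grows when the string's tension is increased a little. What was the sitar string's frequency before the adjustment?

788 Hz

Beat frequency = 4/2 = 2 Hz.
|f − 786| = 2, so the sitar string was at either 784 Hz or 788 Hz.
Higher tension means higher frequency; the adjustment raises the sitar string's frequency.
The beat rate rose, so the adjustment moved the sitar string further from 786 Hz — it was already above the reference.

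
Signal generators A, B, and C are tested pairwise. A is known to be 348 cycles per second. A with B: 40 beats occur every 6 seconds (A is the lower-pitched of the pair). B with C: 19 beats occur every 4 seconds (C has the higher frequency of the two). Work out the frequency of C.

359.4167 Hz

A–B: Beat frequency = 40/6 = 6.6667 Hz.
B is above A, so f_B = 348 + 6.6667 = 354.6667 Hz.
B–C: Beat frequency = 19/4 = 4.75 Hz.
C is above B, so f_C = 354.6667 + 4.75 = 359.4167 Hz.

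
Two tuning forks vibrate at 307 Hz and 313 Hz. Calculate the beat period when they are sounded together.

f_beat = |307 − 313| = 6 Hz.
Beat period T = 1 / f_beat = 1 / 6 s.

0.167 s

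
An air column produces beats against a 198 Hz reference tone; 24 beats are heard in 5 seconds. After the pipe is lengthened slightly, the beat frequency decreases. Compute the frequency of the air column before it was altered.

Beat frequency = 24/5 = 4.8 Hz.
|f − 198| = 4.8, so the air column was at either 193.2 Hz or 202.8 Hz.
A longer pipe has a lower fundamental; the adjustment lowers the air column's frequency.
The beat rate fell, so the adjustment moved the air column toward 198 Hz — it must have started above the reference.

202.8 Hz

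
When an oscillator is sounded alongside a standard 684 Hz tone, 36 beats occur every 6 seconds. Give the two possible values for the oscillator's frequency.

678 Hz or 690 Hz

Beat frequency = 36/6 = 6 Hz.
|f − 684| = 6, so f = 684 ± 6.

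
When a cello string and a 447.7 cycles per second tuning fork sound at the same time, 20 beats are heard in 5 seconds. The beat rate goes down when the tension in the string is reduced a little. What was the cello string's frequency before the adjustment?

Beat frequency = 20/5 = 4 Hz.
|f − 447.7| = 4, so the cello string was at either 443.7 Hz or 451.7 Hz.
Lower tension means lower frequency; the adjustment lowers the cello string's frequency.
The beat rate fell, so the adjustment moved the cello string toward 447.7 Hz — it must have started above the reference.

451.7 Hz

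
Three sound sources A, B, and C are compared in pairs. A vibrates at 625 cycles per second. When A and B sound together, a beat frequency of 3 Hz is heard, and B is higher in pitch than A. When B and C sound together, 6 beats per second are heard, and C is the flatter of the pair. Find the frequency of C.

622 Hz

B is above A, so f_B = 625 + 3 = 628 Hz.
C is below B, so f_C = 628 − 6 = 622 Hz.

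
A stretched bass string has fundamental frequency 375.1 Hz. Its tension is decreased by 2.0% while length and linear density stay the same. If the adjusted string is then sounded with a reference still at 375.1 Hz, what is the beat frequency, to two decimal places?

3.77 Hz

For a string, f ∝ √T, so the new frequency is 375.1·√0.980 = 371.3301 Hz.
f_beat = |371.3301 − 375.1| = 3.77 Hz.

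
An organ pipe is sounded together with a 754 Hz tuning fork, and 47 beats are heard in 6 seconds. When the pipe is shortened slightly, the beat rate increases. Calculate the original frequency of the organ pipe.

761.8333 Hz

Beat frequency = 47/6 = 7.8333 Hz.
|f − 754| = 7.8333, so the organ pipe was at either 746.1667 Hz or 761.8333 Hz.
A shorter pipe has a higher fundamental; the adjustment raises the organ pipe's frequency.
The beat rate rose, so the adjustment moved the organ pipe further from 754 Hz — it was already above the reference.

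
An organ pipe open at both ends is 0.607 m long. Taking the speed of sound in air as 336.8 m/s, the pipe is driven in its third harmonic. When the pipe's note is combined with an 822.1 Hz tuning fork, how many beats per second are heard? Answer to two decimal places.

10.19 Hz

Open pipe: f_n = n·v/(2L) = 3·336.8/(2·0.607) = 832.2900 Hz.
f_beat = |832.2900 − 822.1| = 10.19 Hz.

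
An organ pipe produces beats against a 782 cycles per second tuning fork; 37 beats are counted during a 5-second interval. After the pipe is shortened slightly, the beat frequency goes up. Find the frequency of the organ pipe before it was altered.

789.4 Hz

Beat frequency = 37/5 = 7.4 Hz.
|f − 782| = 7.4, so the organ pipe was at either 774.6 Hz or 789.4 Hz.
A shorter pipe has a higher fundamental; the adjustment raises the organ pipe's frequency.
The beat rate rose, so the adjustment moved the organ pipe further from 782 Hz — it was already above the reference.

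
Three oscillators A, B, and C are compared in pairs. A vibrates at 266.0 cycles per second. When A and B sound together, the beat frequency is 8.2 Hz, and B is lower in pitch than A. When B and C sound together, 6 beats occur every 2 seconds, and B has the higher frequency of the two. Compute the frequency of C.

254.8 Hz

B is below A, so f_B = 266.0 − 8.2 = 257.8 Hz.
B–C: Beat frequency = 6/2 = 3 Hz.
C is below B, so f_C = 257.8 − 3 = 254.8 Hz.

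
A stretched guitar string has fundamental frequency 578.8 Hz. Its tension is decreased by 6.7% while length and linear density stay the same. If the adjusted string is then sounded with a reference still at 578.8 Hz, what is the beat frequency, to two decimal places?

For a string, f ∝ √T, so the new frequency is 578.8·√0.933 = 559.0741 Hz.
f_beat = |559.0741 − 578.8| = 19.73 Hz.

19.73 Hz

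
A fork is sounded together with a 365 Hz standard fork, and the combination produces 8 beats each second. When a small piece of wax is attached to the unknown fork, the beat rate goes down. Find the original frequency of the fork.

373 Hz

|f − 365| = 8, so the fork was at either 357 Hz or 373 Hz.
Loading a fork with wax lowers its frequency; the adjustment lowers the fork's frequency.
The beat rate fell, so the adjustment moved the fork toward 365 Hz — it must have started above the reference.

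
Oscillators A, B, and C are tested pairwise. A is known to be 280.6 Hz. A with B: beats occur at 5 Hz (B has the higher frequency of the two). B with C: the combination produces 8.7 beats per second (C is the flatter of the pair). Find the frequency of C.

276.9 Hz

B is above A, so f_B = 280.6 + 5 = 285.6 Hz.
C is below B, so f_C = 285.6 − 8.7 = 276.9 Hz.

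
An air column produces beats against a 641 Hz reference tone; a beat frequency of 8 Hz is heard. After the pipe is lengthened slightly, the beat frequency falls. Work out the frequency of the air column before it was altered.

649 Hz

|f − 641| = 8, so the air column was at either 633 Hz or 649 Hz.
A longer pipe has a lower fundamental; the adjustment lowers the air column's frequency.
The beat rate fell, so the adjustment moved the air column toward 641 Hz — it must have started above the reference.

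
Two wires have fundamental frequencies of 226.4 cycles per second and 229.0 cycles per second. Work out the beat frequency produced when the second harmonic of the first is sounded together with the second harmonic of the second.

Second harmonic of the first: 2·226.4 = 452.8 Hz.
Second harmonic of the second: 2·229.0 = 458.0 Hz.
f_beat = |452.8 − 458.0| = 5.2 Hz.

5.2 Hz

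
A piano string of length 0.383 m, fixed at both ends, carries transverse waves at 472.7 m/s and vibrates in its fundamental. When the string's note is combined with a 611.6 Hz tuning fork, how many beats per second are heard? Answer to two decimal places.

For a string fixed at both ends, f_n = n·v/(2L) = 1·472.7/(2·0.383) = 617.1018 Hz.
f_beat = |617.1018 − 611.6| = 5.50 Hz.

5.50 Hz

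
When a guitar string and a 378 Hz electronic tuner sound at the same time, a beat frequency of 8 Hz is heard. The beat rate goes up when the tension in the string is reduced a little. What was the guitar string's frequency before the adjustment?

370 Hz

|f − 378| = 8, so the guitar string was at either 370 Hz or 386 Hz.
Lower tension means lower frequency; the adjustment lowers the guitar string's frequency.
The beat rate rose, so the adjustment moved the guitar string further from 378 Hz — it was already below the reference.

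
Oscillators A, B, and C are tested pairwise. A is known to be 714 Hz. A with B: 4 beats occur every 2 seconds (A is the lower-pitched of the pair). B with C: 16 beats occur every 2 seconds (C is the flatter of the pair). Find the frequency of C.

708 Hz

A–B: Beat frequency = 4/2 = 2 Hz.
B is above A, so f_B = 714 + 2 = 716 Hz.
B–C: Beat frequency = 16/2 = 8 Hz.
C is below B, so f_C = 716 − 8 = 708 Hz.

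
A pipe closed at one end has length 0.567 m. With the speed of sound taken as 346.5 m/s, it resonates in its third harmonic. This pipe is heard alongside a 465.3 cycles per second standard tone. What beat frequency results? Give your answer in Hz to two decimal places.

Closed pipe (odd harmonics): f_n = n·v/(4L) = 3·346.5/(4·0.567) = 458.3333 Hz.
f_beat = |458.3333 − 465.3| = 6.97 Hz.

6.97 Hz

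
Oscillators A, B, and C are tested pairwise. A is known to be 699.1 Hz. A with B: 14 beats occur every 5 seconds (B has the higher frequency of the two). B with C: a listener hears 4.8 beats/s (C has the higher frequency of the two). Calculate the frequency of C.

706.7 Hz

A–B: Beat frequency = 14/5 = 2.8 Hz.
B is above A, so f_B = 699.1 + 2.8 = 701.9 Hz.
C is above B, so f_C = 701.9 + 4.8 = 706.7 Hz.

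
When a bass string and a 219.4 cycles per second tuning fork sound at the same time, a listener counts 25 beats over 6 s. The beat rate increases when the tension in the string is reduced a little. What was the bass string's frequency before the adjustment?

215.2333 Hz

Beat frequency = 25/6 = 4.1667 Hz.
|f − 219.4| = 4.1667, so the bass string was at either 215.2333 Hz or 223.5667 Hz.
Lower tension means lower frequency; the adjustment lowers the bass string's frequency.
The beat rate rose, so the adjustment moved the bass string further from 219.4 Hz — it was already below the reference.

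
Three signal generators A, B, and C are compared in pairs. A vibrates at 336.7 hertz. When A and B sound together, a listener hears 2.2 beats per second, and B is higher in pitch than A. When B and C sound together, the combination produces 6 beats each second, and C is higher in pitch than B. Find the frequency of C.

B is above A, so f_B = 336.7 + 2.2 = 338.9 Hz.
C is above B, so f_C = 338.9 + 6 = 344.9 Hz.

344.9 Hz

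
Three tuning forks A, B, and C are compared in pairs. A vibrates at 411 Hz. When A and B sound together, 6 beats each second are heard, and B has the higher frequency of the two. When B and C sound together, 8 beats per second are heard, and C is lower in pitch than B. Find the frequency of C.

409 Hz

B is above A, so f_B = 411 + 6 = 417 Hz.
C is below B, so f_C = 417 − 8 = 409 Hz.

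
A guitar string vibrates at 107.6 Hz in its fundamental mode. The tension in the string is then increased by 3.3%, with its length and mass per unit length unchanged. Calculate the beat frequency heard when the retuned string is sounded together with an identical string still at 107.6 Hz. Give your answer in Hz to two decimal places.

1.76 Hz

For a string, f ∝ √T, so the new frequency is 107.6·√1.033 = 109.3610 Hz.
f_beat = |109.3610 − 107.6| = 1.76 Hz.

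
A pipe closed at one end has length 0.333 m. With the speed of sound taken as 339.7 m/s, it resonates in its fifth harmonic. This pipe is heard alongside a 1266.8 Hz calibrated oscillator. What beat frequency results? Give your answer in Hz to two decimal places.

8.35 Hz

Closed pipe (odd harmonics): f_n = n·v/(4L) = 5·339.7/(4·0.333) = 1275.1502 Hz.
f_beat = |1275.1502 − 1266.8| = 8.35 Hz.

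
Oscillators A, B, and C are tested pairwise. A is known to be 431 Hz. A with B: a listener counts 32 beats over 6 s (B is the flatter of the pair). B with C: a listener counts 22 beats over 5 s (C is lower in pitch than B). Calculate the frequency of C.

421.2667 Hz

A–B: Beat frequency = 32/6 = 5.3333 Hz.
B is below A, so f_B = 431 − 5.3333 = 425.6667 Hz.
B–C: Beat frequency = 22/5 = 4.4 Hz.
C is below B, so f_C = 425.6667 − 4.4 = 421.2667 Hz.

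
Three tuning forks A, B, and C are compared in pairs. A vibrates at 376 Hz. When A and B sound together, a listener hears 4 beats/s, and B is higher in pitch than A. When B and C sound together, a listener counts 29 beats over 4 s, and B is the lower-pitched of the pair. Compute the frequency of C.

387.25 Hz

B is above A, so f_B = 376 + 4 = 380 Hz.
B–C: Beat frequency = 29/4 = 7.25 Hz.
C is above B, so f_C = 380 + 7.25 = 387.25 Hz.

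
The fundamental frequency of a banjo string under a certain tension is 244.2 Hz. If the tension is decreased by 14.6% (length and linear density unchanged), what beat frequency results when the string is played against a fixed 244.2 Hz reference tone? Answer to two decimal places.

For a string, f ∝ √T, so the new frequency is 244.2·√0.854 = 225.6704 Hz.
f_beat = |225.6704 − 244.2| = 18.53 Hz.

18.53 Hz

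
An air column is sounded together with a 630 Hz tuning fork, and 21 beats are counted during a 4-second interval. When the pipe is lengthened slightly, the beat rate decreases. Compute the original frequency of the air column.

Beat frequency = 21/4 = 5.25 Hz.
|f − 630| = 5.25, so the air column was at either 624.75 Hz or 635.25 Hz.
A longer pipe has a lower fundamental; the adjustment lowers the air column's frequency.
The beat rate fell, so the adjustment moved the air column toward 630 Hz — it must have started above the reference.

635.25 Hz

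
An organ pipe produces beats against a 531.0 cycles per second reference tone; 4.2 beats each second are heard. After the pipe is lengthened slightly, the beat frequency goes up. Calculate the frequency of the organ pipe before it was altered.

|f − 531.0| = 4.2, so the organ pipe was at either 526.8 Hz or 535.2 Hz.
A longer pipe has a lower fundamental; the adjustment lowers the organ pipe's frequency.
The beat rate rose, so the adjustment moved the organ pipe further from 531.0 Hz — it was already below the reference.

526.8 Hz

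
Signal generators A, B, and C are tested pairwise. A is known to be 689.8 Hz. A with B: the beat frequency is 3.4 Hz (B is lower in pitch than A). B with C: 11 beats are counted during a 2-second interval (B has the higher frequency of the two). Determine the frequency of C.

B is below A, so f_B = 689.8 − 3.4 = 686.4 Hz.
B–C: Beat frequency = 11/2 = 5.5 Hz.
C is below B, so f_C = 686.4 − 5.5 = 680.9 Hz.

680.9 Hz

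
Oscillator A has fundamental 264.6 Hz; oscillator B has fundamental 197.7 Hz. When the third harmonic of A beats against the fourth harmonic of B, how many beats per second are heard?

3.0 Hz

Third harmonic of the first: 3·264.6 = 793.8 Hz.
Fourth harmonic of the second: 4·197.7 = 790.8 Hz.
f_beat = |793.8 − 790.8| = 3.0 Hz.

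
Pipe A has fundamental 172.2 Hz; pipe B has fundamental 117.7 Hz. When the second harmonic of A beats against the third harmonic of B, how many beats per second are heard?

8.7 Hz

Second harmonic of the first: 2·172.2 = 344.4 Hz.
Third harmonic of the second: 3·117.7 = 353.1 Hz.
f_beat = |344.4 − 353.1| = 8.7 Hz.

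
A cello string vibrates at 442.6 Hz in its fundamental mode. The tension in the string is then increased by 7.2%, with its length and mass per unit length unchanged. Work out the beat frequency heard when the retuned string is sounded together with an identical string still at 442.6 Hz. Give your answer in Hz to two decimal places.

15.66 Hz

For a string, f ∝ √T, so the new frequency is 442.6·√1.072 = 458.2567 Hz.
f_beat = |458.2567 − 442.6| = 15.66 Hz.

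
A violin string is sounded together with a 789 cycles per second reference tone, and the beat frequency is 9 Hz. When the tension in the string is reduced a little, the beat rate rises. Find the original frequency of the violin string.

780 Hz

|f − 789| = 9, so the violin string was at either 780 Hz or 798 Hz.
Lower tension means lower frequency; the adjustment lowers the violin string's frequency.
The beat rate rose, so the adjustment moved the violin string further from 789 Hz — it was already below the reference.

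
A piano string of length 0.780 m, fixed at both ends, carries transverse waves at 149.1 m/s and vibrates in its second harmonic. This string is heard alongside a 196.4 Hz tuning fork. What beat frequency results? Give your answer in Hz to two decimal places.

5.25 Hz

For a string fixed at both ends, f_n = n·v/(2L) = 2·149.1/(2·0.780) = 191.1538 Hz.
f_beat = |191.1538 − 196.4| = 5.25 Hz.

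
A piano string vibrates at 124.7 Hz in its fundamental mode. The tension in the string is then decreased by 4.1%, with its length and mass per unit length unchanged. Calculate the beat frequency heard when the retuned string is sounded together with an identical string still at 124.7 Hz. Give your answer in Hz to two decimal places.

For a string, f ∝ √T, so the new frequency is 124.7·√0.959 = 122.1169 Hz.
f_beat = |122.1169 − 124.7| = 2.58 Hz.

2.58 Hz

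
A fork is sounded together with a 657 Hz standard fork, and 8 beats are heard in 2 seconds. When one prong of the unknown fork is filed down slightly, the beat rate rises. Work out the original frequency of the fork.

661 Hz

Beat frequency = 8/2 = 4 Hz.
|f − 657| = 4, so the fork was at either 653 Hz or 661 Hz.
Filing a prong removes mass and raises the fork's frequency; the adjustment raises the fork's frequency.
The beat rate rose, so the adjustment moved the fork further from 657 Hz — it was already above the reference.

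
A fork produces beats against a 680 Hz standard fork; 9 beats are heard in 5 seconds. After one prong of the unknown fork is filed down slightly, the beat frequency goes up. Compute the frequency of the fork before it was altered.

681.8 Hz

Beat frequency = 9/5 = 1.8 Hz.
|f − 680| = 1.8, so the fork was at either 678.2 Hz or 681.8 Hz.
Filing a prong removes mass and raises the fork's frequency; the adjustment raises the fork's frequency.
The beat rate rose, so the adjustment moved the fork further from 680 Hz — it was already above the reference.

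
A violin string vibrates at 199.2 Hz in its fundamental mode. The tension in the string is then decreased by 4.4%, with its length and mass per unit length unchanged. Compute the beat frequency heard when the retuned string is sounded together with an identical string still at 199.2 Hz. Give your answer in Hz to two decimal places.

4.43 Hz

For a string, f ∝ √T, so the new frequency is 199.2·√0.956 = 194.7683 Hz.
f_beat = |194.7683 − 199.2| = 4.43 Hz.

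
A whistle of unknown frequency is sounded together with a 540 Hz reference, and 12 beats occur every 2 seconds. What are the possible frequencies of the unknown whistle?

534 Hz or 546 Hz

Beat frequency = 12/2 = 6 Hz.
|f − 540| = 6, so f = 540 ± 6.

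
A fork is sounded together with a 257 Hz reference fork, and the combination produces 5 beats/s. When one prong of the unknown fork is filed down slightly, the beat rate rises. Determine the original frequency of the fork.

262 Hz

|f − 257| = 5, so the fork was at either 252 Hz or 262 Hz.
Filing a prong removes mass and raises the fork's frequency; the adjustment raises the fork's frequency.
The beat rate rose, so the adjustment moved the fork further from 257 Hz — it was already above the reference.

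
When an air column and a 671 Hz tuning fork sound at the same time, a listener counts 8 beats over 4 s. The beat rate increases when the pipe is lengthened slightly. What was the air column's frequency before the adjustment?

669 Hz

Beat frequency = 8/4 = 2 Hz.
|f − 671| = 2, so the air column was at either 669 Hz or 673 Hz.
A longer pipe has a lower fundamental; the adjustment lowers the air column's frequency.
The beat rate rose, so the adjustment moved the air column further from 671 Hz — it was already below the reference.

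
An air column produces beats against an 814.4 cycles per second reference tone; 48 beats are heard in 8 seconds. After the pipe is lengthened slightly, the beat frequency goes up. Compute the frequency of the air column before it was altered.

Beat frequency = 48/8 = 6 Hz.
|f − 814.4| = 6, so the air column was at either 808.4 Hz or 820.4 Hz.
A longer pipe has a lower fundamental; the adjustment lowers the air column's frequency.
The beat rate rose, so the adjustment moved the air column further from 814.4 Hz — it was already below the reference.

808.4 Hz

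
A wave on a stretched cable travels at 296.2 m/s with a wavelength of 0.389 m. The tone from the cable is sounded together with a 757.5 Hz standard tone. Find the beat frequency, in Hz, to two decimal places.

Source frequency f = v/λ = 296.2/0.389 = 761.4396 Hz.
f_beat = |761.4396 − 757.5| = 3.94 Hz.

3.94 Hz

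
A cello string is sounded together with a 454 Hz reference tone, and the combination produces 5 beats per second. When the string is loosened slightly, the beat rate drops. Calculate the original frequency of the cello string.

459 Hz

|f − 454| = 5, so the cello string was at either 449 Hz or 459 Hz.
Reducing tension lowers a string's frequency; the adjustment lowers the cello string's frequency.
The beat rate fell, so the adjustment moved the cello string toward 454 Hz — it must have started above the reference.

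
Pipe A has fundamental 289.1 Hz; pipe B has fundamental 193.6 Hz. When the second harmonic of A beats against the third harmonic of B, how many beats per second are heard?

2.6 Hz

Second harmonic of the first: 2·289.1 = 578.2 Hz.
Third harmonic of the second: 3·193.6 = 580.8 Hz.
f_beat = |578.2 − 580.8| = 2.6 Hz.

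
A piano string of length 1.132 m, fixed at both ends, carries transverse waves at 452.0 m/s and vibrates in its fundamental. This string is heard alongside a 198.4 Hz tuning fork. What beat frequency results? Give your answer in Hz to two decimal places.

For a string fixed at both ends, f_n = n·v/(2L) = 1·452.0/(2·1.132) = 199.6466 Hz.
f_beat = |199.6466 − 198.4| = 1.25 Hz.

1.25 Hz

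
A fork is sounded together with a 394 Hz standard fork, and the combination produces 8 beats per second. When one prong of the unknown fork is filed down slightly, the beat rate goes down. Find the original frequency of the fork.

|f − 394| = 8, so the fork was at either 386 Hz or 402 Hz.
Filing a prong removes mass and raises the fork's frequency; the adjustment raises the fork's frequency.
The beat rate fell, so the adjustment moved the fork toward 394 Hz — it must have started below the reference.

386 Hz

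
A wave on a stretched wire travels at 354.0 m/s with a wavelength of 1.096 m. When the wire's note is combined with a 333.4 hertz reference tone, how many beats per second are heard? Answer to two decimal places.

10.41 Hz

Source frequency f = v/λ = 354.0/1.096 = 322.9927 Hz.
f_beat = |322.9927 − 333.4| = 10.41 Hz.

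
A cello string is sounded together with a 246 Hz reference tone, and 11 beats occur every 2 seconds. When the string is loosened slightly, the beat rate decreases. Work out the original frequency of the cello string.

251.5 Hz

Beat frequency = 11/2 = 5.5 Hz.
|f − 246| = 5.5, so the cello string was at either 240.5 Hz or 251.5 Hz.
Reducing tension lowers a string's frequency; the adjustment lowers the cello string's frequency.
The beat rate fell, so the adjustment moved the cello string toward 246 Hz — it must have started above the reference.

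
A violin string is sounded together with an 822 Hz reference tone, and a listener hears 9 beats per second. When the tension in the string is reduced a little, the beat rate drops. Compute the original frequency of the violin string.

831 Hz

|f − 822| = 9, so the violin string was at either 813 Hz or 831 Hz.
Lower tension means lower frequency; the adjustment lowers the violin string's frequency.
The beat rate fell, so the adjustment moved the violin string toward 822 Hz — it must have started above the reference.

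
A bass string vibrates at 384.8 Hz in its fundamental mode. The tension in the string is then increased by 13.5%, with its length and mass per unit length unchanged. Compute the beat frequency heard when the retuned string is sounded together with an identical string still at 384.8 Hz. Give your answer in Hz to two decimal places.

For a string, f ∝ √T, so the new frequency is 384.8·√1.135 = 409.9520 Hz.
f_beat = |409.9520 − 384.8| = 25.15 Hz.

25.15 Hz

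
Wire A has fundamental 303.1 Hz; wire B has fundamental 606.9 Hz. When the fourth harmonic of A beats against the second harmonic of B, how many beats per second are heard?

1.4 Hz

Fourth harmonic of the first: 4·303.1 = 1212.4 Hz.
Second harmonic of the second: 2·606.9 = 1213.8 Hz.
f_beat = |1212.4 − 1213.8| = 1.4 Hz.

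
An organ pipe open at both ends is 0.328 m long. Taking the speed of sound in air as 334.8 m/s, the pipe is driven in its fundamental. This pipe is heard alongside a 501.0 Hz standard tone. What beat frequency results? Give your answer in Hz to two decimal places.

Open pipe: f_n = n·v/(2L) = 1·334.8/(2·0.328) = 510.3659 Hz.
f_beat = |510.3659 − 501.0| = 9.37 Hz.

9.37 Hz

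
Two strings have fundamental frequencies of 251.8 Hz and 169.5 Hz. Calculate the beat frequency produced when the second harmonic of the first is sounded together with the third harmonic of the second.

4.9 Hz

Second harmonic of the first: 2·251.8 = 503.6 Hz.
Third harmonic of the second: 3·169.5 = 508.5 Hz.
f_beat = |503.6 − 508.5| = 4.9 Hz.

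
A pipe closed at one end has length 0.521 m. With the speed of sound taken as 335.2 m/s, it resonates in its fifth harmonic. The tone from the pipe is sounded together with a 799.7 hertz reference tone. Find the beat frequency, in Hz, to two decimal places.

4.52 Hz

Closed pipe (odd harmonics): f_n = n·v/(4L) = 5·335.2/(4·0.521) = 804.2226 Hz.
f_beat = |804.2226 − 799.7| = 4.52 Hz.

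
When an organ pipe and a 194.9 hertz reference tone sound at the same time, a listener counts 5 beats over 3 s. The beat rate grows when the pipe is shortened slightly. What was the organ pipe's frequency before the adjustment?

Beat frequency = 5/3 = 1.6667 Hz.
|f − 194.9| = 1.6667, so the organ pipe was at either 193.2333 Hz or 196.5667 Hz.
A shorter pipe has a higher fundamental; the adjustment raises the organ pipe's frequency.
The beat rate rose, so the adjustment moved the organ pipe further from 194.9 Hz — it was already above the reference.

196.5667 Hz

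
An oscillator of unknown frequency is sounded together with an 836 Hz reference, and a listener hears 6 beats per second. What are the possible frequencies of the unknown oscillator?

|f − 836| = 6, so f = 836 ± 6.

830 Hz or 842 Hz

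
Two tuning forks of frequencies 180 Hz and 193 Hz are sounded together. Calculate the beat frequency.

13 Hz

Beats arise from superposition of two nearby frequencies; the beat rate is |f₁ − f₂|.
|180 − 193| = 13 Hz.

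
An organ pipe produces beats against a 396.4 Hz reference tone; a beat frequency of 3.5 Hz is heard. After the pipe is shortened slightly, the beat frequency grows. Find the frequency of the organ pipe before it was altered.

399.9 Hz

|f − 396.4| = 3.5, so the organ pipe was at either 392.9 Hz or 399.9 Hz.
A shorter pipe has a higher fundamental; the adjustment raises the organ pipe's frequency.
The beat rate rose, so the adjustment moved the organ pipe further from 396.4 Hz — it was already above the reference.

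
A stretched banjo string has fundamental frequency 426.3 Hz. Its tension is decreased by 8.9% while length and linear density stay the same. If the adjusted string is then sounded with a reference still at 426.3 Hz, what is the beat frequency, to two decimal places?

For a string, f ∝ √T, so the new frequency is 426.3·√0.911 = 406.8877 Hz.
f_beat = |406.8877 − 426.3| = 19.41 Hz.

19.41 Hz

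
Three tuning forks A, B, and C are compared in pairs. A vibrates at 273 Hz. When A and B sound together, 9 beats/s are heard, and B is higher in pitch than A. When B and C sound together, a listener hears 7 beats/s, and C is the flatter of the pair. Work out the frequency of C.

275 Hz

B is above A, so f_B = 273 + 9 = 282 Hz.
C is below B, so f_C = 282 − 7 = 275 Hz.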